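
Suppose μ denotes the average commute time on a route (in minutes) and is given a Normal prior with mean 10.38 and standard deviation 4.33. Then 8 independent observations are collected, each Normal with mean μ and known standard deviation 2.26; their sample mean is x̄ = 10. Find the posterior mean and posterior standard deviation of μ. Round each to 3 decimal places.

Posterior mean ≈ 10.013; posterior SD ≈ 0.786

With known σ, the Normal prior is conjugate. Weight on the data is w = (n/σ²)/(n/σ² + 1/τ₀²) = 1.56629/(1.56629+0.0533365) = 0.96707.
Posterior mean = w·x̄ + (1−w)·μ₀ = 0.96707·10 + 0.032931·10.38 = 10.013. Posterior variance = 1/(1.56629+0.0533365) = 0.617425, so SD = 0.786.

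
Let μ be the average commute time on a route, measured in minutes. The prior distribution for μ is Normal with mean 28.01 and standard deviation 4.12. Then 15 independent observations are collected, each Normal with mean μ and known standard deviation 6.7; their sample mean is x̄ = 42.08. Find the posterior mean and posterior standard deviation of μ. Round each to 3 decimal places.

Posterior mean ≈ 39.971; posterior SD ≈ 1.595

With known σ, the Normal prior is conjugate. Weight on the data is w = (n/σ²)/(n/σ² + 1/τ₀²) = 0.334150/(0.334150+0.0589122) = 0.85012.
Posterior mean = w·x̄ + (1−w)·μ₀ = 0.85012·42.08 + 0.14988·28.01 = 39.971. Posterior variance = 1/(0.334150+0.0589122) = 2.54413, so SD = 1.595.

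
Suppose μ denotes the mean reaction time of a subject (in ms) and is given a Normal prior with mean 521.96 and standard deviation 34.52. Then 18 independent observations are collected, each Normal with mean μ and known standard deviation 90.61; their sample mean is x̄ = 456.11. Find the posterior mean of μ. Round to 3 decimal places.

With known σ, the Normal prior is conjugate. Weight on the data is w = (n/σ²)/(n/σ² + 1/τ₀²) = 0.00219240/(0.00219240+0.00083919) = 0.72319.
Posterior mean = w·x̄ + (1−w)·μ₀ = 0.72319·456.11 + 0.27681·521.96 = 474.338.

Posterior mean ≈ 474.338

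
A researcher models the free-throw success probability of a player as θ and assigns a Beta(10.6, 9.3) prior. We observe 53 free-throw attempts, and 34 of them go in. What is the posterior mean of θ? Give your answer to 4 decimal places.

Observing 34 successes and 19 failures updates Beta(10.6, 9.3) by adding the success and failure counts to the two shape parameters: α = 10.6+34 = 44.6, β = 9.3+19 = 28.3.
Posterior mean = α/(α+β) = 44.6/72.9 = 0.6118.

Posterior mean ≈ 0.6118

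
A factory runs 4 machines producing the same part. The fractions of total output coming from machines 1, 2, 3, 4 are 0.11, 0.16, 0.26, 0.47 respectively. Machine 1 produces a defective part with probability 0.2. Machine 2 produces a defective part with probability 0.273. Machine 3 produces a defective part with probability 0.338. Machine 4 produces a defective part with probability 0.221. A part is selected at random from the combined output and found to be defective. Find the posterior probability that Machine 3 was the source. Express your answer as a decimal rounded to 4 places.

Tabulate prior·likelihood by source: [1] prior 0.11, lik 0.2, product 0.02200; [2] prior 0.16, lik 0.273, product 0.04368; [3] prior 0.26, lik 0.338, product 0.08788; [4] prior 0.47, lik 0.221, product 0.1039.
Normalizing constant = 0.25743; the posterior for Machine 3 is its product over the sum, 0.08788/0.25743 = 0.3414.

Posterior probability ≈ 0.3414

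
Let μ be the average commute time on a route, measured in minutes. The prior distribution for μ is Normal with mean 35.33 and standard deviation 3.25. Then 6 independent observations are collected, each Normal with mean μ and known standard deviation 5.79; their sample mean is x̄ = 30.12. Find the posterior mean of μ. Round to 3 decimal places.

Posterior mean ≈ 31.922

With known σ, the Normal prior is conjugate. Weight on the data is w = (n/σ²)/(n/σ² + 1/τ₀²) = 0.178976/(0.178976+0.0946746) = 0.65403.
Posterior mean = w·x̄ + (1−w)·μ₀ = 0.65403·30.12 + 0.34597·35.33 = 31.922.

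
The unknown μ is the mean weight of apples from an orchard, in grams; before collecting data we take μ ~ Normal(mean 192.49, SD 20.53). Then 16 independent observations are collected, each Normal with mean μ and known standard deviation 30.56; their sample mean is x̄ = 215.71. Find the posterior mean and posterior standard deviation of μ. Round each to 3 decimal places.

With known σ, the Normal prior is conjugate. Weight on the data is w = (n/σ²)/(n/σ² + 1/τ₀²) = 0.0171322/(0.0171322+0.00237259) = 0.87836.
Posterior mean = w·x̄ + (1−w)·μ₀ = 0.87836·215.71 + 0.12164·192.49 = 212.885. Posterior variance = 1/(0.0171322+0.00237259) = 51.2695, so SD = 7.160.

Posterior mean ≈ 212.885; posterior SD ≈ 7.160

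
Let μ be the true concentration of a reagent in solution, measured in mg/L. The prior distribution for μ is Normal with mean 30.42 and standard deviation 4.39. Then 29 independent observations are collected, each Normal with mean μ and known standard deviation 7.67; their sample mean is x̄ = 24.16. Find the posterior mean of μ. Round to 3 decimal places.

Prior precision 1/τ₀² = 1/4.39² = 0.0518885; data precision n/σ² = 29/7.67² = 0.492955.
Posterior precision = 0.0518885 + 0.492955 = 0.544843.
Posterior mean = (0.0518885·30.42 + 0.492955·24.16) / 0.544843 = 24.756.

Posterior mean ≈ 24.756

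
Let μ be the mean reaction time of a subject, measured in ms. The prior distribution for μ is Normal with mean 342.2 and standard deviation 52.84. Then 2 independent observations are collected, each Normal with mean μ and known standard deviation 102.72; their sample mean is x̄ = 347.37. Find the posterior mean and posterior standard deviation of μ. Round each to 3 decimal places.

With known σ, the Normal prior is conjugate. Weight on the data is w = (n/σ²)/(n/σ² + 1/τ₀²) = 0.00018955/(0.00018955+0.00035816) = 0.34608.
Posterior mean = w·x̄ + (1−w)·μ₀ = 0.34608·347.37 + 0.65392·342.2 = 343.989. Posterior variance = 1/(0.00018955+0.00035816) = 1825.80, so SD = 42.729.

Posterior mean ≈ 343.989; posterior SD ≈ 42.729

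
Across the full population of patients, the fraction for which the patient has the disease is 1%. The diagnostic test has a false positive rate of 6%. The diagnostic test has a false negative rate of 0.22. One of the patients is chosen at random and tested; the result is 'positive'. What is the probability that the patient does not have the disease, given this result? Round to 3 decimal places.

Write H for 'the patient has the disease'. Prior odds H:¬H = 0.01/0.99 = 0.010101. For the 'positive' outcome, the likelihood ratio is 0.78/0.06 = 13.000.
Posterior odds = 0.010101 × 13.000 = 0.13131, so P(H|E) = 0.13131/(1+0.13131) = 0.116. Then P(¬H|E) = 1 − 0.116 = 0.884.

P(¬H | E) ≈ 0.884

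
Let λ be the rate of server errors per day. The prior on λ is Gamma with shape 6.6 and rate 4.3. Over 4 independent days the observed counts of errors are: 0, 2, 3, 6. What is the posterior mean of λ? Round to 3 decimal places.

Posterior mean ≈ 2.120

Total count ∑xᵢ = 11 over n = 4 days.
Gamma is conjugate to the Poisson likelihood: posterior is Gamma(shape = 6.6+11 = 17.6, rate = 4.3+4 = 8.3).
E[λ | data] = 17.6/8.3 = 2.120.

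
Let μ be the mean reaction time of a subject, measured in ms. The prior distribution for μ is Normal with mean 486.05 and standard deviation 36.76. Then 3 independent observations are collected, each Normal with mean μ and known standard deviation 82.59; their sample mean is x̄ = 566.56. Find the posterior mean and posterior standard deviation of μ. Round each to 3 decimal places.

Posterior mean ≈ 516.062; posterior SD ≈ 29.113

With known σ, the Normal prior is conjugate. Weight on the data is w = (n/σ²)/(n/σ² + 1/τ₀²) = 0.00043981/(0.00043981+0.00074003) = 0.37277.
Posterior mean = w·x̄ + (1−w)·μ₀ = 0.37277·566.56 + 0.62723·486.05 = 516.062. Posterior variance = 1/(0.00043981+0.00074003) = 847.572, so SD = 29.113.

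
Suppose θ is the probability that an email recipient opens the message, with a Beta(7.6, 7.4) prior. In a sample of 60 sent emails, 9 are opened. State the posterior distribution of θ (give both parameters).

Posterior: Beta(16.6, 58.4)

The binomial likelihood is conjugate to the Beta prior: with 9 successes and 51 failures, the posterior is Beta(7.6+9, 7.4+51) = Beta(16.6, 58.4).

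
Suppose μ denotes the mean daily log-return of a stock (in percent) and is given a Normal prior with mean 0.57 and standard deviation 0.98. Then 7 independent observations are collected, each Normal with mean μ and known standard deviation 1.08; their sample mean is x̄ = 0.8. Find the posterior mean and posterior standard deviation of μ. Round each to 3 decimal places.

With known σ, the Normal prior is conjugate. Weight on the data is w = (n/σ²)/(n/σ² + 1/τ₀²) = 6.00137/(6.00137+1.04123) = 0.85215.
Posterior mean = w·x̄ + (1−w)·μ₀ = 0.85215·0.8 + 0.14785·0.57 = 0.766. Posterior variance = 1/(6.00137+1.04123) = 0.141993, so SD = 0.377.

Posterior mean ≈ 0.766; posterior SD ≈ 0.377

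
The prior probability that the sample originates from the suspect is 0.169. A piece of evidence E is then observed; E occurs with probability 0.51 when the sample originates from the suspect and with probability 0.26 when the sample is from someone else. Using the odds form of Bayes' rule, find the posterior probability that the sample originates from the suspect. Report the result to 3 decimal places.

Prior odds = 0.169/(1−0.169) = 0.20337. In log-odds, ln(0.20337) = -1.5927.
Add log likelihood ratio: ln(1.9615) = 0.67373.
Posterior log-odds = -0.91900, so posterior odds = exp(-0.91900) = 0.39892. Converting, P(H|E) = 0.39892/1.3989 = 0.285.

Posterior probability ≈ 0.285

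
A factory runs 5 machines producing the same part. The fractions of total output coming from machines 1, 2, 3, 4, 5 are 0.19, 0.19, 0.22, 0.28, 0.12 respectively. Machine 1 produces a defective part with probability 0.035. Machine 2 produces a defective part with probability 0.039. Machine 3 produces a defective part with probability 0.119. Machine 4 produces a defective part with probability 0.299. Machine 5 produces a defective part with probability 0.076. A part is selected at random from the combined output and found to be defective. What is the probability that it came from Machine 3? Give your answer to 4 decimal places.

Posterior probability ≈ 0.1967

P(defective|M1) = 0.035; P(defective|M2) = 0.039; P(defective|M3) = 0.119; P(defective|M4) = 0.299; P(defective|M5) = 0.076.
Prior × likelihood for each source: 0.19·0.035=0.006650, 0.19·0.039=0.007410, 0.22·0.119=0.02618, 0.28·0.299=0.08372, 0.12·0.076=0.009120. Summing gives P(defective) = 0.13308.
P(Machine 3 | defective) = 0.02618 / 0.13308 = 0.1967.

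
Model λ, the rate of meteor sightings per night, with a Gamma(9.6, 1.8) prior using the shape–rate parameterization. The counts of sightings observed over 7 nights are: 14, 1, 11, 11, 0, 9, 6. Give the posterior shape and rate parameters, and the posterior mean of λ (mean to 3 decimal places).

Posterior: Gamma(shape=61.6, rate=8.8); mean ≈ 7.000

Total count ∑xᵢ = 52 over n = 7 nights.
Gamma is conjugate to the Poisson likelihood: posterior is Gamma(shape = 9.6+52 = 61.6, rate = 1.8+7 = 8.8).
Posterior mean = shape/rate = 61.6/8.8 = 7.000.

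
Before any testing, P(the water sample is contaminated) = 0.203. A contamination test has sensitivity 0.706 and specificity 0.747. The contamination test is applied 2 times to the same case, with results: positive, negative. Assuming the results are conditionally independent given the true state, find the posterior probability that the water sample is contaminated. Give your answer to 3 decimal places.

With H the event that the water sample is contaminated, the joint likelihood of the observed sequence is P(data|H) = 0.706·0.294 = 0.20756 and P(data|¬H) = 0.253·0.747 = 0.18899.
Bayes: P(H|data) = 0.203·0.20756 / (0.203·0.20756 + 0.797·0.18899) = 0.042135/0.19276 = 0.2186.

Posterior P(H) ≈ 0.219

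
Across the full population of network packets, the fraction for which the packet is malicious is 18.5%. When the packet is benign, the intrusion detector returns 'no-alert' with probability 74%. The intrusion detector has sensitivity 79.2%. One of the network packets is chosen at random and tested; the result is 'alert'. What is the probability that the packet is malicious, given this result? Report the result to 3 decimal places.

P(H | E) ≈ 0.409

Write H for 'the packet is malicious'. Prior odds H:¬H = 0.185/0.815 = 0.22699. For the 'alert' outcome, the likelihood ratio is 0.792/0.26 = 3.0462.
Posterior odds = 0.22699 × 3.0462 = 0.69146, so P(H|E) = 0.69146/(1+0.69146) = 0.409.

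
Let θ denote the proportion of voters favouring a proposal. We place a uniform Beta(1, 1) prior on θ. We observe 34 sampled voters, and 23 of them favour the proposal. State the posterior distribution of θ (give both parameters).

Observing 23 successes and 11 failures updates Beta(1, 1) by adding the success and failure counts to the two shape parameters: α = 1+23 = 24, β = 1+11 = 12.

Posterior: Beta(24, 12)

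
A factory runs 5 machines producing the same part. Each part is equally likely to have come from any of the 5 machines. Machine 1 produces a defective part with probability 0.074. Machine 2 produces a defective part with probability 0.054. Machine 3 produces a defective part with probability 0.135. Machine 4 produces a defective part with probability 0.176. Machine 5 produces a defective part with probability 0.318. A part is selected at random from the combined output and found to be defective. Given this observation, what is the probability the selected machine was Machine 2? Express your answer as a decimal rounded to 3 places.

P(defective|M1) = 0.074; P(defective|M2) = 0.054; P(defective|M3) = 0.135; P(defective|M4) = 0.176; P(defective|M5) = 0.318.
Prior × likelihood for each source: 0.2·0.074=0.01480, 0.2·0.054=0.01080, 0.2·0.135=0.02700, 0.2·0.176=0.03520, 0.2·0.318=0.06360. Summing gives P(defective) = 0.15140.
P(Machine 2 | defective) = 0.01080 / 0.15140 = 0.071.

Posterior probability ≈ 0.071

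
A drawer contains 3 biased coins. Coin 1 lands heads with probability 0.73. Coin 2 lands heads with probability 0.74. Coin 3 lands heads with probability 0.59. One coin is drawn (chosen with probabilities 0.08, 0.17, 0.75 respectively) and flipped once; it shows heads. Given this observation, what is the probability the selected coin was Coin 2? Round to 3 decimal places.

Tabulate prior·likelihood by source: [1] prior 0.08, lik 0.73, product 0.05840; [2] prior 0.17, lik 0.74, product 0.1258; [3] prior 0.75, lik 0.59, product 0.4425.
Normalizing constant = 0.62670; the posterior for Coin 2 is its product over the sum, 0.1258/0.62670 = 0.201.

Posterior probability ≈ 0.201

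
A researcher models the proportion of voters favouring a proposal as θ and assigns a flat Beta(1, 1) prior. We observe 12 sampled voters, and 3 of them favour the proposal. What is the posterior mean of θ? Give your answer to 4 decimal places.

Posterior mean ≈ 0.2857

The binomial likelihood is conjugate to the Beta prior: with 3 successes and 9 failures, the posterior is Beta(1+3, 1+9) = Beta(4, 10).
E[θ | data] = 4/(4+10) = 0.2857.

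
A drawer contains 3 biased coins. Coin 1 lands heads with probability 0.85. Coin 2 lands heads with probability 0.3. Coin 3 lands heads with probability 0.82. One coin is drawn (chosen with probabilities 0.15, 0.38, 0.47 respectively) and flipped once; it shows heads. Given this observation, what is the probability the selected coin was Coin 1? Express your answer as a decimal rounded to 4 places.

Posterior probability ≈ 0.2034

Tabulate prior·likelihood by source: [1] prior 0.15, lik 0.85, product 0.1275; [2] prior 0.38, lik 0.3, product 0.1140; [3] prior 0.47, lik 0.82, product 0.3854.
Normalizing constant = 0.62690; the posterior for Coin 1 is its product over the sum, 0.1275/0.62690 = 0.2034.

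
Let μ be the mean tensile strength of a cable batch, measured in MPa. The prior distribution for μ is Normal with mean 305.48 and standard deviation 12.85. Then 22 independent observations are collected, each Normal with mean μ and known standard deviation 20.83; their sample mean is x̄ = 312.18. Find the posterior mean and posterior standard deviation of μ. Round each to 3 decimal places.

Posterior mean ≈ 311.465; posterior SD ≈ 4.197

With known σ, the Normal prior is conjugate. Weight on the data is w = (n/σ²)/(n/σ² + 1/τ₀²) = 0.0507042/(0.0507042+0.00605611) = 0.89330.
Posterior mean = w·x̄ + (1−w)·μ₀ = 0.89330·312.18 + 0.10670·305.48 = 311.465. Posterior variance = 1/(0.0507042+0.00605611) = 17.6179, so SD = 4.197.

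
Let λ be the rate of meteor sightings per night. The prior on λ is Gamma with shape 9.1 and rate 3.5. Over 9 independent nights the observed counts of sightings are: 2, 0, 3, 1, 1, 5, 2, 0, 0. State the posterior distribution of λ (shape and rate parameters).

The Poisson likelihood adds the total count to the shape and the number of exposure periods to the rate. Here ∑xᵢ = 14 and n = 9, so shape 9.1→23.1 and rate 3.5→12.5.

Posterior: Gamma(shape=23.1, rate=12.5)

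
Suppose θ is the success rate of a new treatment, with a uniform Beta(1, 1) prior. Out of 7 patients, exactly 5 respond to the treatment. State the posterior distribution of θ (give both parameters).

Posterior: Beta(6, 3)

The binomial likelihood is conjugate to the Beta prior: with 5 successes and 2 failures, the posterior is Beta(1+5, 1+2) = Beta(6, 3).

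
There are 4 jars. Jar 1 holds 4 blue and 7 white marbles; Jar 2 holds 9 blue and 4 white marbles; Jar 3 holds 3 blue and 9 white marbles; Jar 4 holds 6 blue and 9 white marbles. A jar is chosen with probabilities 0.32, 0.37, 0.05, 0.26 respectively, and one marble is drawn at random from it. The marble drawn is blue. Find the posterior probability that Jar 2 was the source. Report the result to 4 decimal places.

Posterior probability ≈ 0.5238

Tabulate prior·likelihood by source: [1] prior 0.32, lik 0.3636, product 0.1164; [2] prior 0.37, lik 0.6923, product 0.2562; [3] prior 0.05, lik 0.25, product 0.01250; [4] prior 0.26, lik 0.4, product 0.1040.
Normalizing constant = 0.48902; the posterior for Jar 2 is its product over the sum, 0.2562/0.48902 = 0.5238.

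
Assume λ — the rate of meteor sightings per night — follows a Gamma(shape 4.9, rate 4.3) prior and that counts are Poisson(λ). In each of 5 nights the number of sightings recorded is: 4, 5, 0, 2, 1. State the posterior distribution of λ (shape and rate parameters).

Posterior: Gamma(shape=16.9, rate=9.3)

Total count ∑xᵢ = 12 over n = 5 nights.
Gamma is conjugate to the Poisson likelihood: posterior is Gamma(shape = 4.9+12 = 16.9, rate = 4.3+5 = 9.3).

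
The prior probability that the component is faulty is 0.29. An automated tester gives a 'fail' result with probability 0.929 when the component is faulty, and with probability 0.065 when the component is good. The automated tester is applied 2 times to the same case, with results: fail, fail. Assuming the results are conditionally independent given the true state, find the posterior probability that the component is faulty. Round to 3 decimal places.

Posterior P(H) ≈ 0.988

With H the event that the component is faulty, the joint likelihood of the observed sequence is P(data|H) = 0.929·0.929 = 0.86304 and P(data|¬H) = 0.065·0.065 = 0.0042250.
Bayes: P(H|data) = 0.29·0.86304 / (0.29·0.86304 + 0.71·0.0042250) = 0.25028/0.25328 = 0.9882.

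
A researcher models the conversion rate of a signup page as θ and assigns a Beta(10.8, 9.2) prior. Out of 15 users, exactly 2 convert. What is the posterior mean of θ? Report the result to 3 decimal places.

Posterior mean ≈ 0.366

Observing 2 successes and 13 failures updates Beta(10.8, 9.2) by adding the success and failure counts to the two shape parameters: α = 10.8+2 = 12.8, β = 9.2+13 = 22.2.
Posterior mean = α/(α+β) = 12.8/35 = 0.366.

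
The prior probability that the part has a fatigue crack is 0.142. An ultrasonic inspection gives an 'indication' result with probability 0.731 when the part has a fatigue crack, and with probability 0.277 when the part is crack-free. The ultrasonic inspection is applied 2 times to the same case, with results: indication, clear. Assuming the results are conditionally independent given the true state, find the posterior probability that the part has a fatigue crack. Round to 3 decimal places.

Posterior P(H) ≈ 0.140

With H the event that the part has a fatigue crack, the joint likelihood of the observed sequence is P(data|H) = 0.731·0.269 = 0.19664 and P(data|¬H) = 0.277·0.723 = 0.20027.
Bayes: P(H|data) = 0.142·0.19664 / (0.142·0.19664 + 0.858·0.20027) = 0.027923/0.19976 = 0.1398.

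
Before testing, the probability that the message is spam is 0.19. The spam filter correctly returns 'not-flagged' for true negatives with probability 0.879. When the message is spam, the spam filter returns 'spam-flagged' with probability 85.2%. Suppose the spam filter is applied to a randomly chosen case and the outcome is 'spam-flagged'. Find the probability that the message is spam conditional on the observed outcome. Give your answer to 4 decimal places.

Write H for 'the message is spam'. Prior odds H:¬H = 0.19/0.81 = 0.23457. For the 'spam-flagged' outcome, the likelihood ratio is 0.852/0.121 = 7.0413.
Posterior odds = 0.23457 × 7.0413 = 1.6517, so P(H|E) = 1.6517/(1+1.6517) = 0.6229.

P(H | E) ≈ 0.6229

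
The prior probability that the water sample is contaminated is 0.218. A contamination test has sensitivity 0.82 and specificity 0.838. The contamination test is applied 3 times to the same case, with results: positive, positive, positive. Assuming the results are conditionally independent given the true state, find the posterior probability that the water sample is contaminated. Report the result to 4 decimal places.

Posterior P(H) ≈ 0.9731

With H the event that the water sample is contaminated, the joint likelihood of the observed sequence is P(data|H) = 0.82·0.82·0.82 = 0.55137 and P(data|¬H) = 0.162·0.162·0.162 = 0.0042515.
Bayes: P(H|data) = 0.218·0.55137 / (0.218·0.55137 + 0.782·0.0042515) = 0.12020/0.12352 = 0.9731.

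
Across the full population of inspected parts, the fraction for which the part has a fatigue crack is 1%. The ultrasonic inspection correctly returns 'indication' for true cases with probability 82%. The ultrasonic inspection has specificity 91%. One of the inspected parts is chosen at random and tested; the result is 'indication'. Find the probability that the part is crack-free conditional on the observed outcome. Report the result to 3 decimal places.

Write H for 'the part has a fatigue crack'. Prior odds H:¬H = 0.01/0.99 = 0.010101. For the 'indication' outcome, the likelihood ratio is 0.82/0.09 = 9.1111.
Posterior odds = 0.010101 × 9.1111 = 0.092031, so P(H|E) = 0.092031/(1+0.092031) = 0.084. Then P(¬H|E) = 1 − 0.084 = 0.916.

P(¬H | E) ≈ 0.916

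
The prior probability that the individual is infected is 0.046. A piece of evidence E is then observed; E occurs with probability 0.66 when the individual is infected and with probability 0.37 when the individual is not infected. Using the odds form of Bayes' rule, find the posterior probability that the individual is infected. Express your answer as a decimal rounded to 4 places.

Prior odds = 0.046/(1−0.046) = 0.048218.
Likelihood ratio for E = 0.66/0.37 = 1.7838.
Posterior odds = prior odds × LR = 0.086011.
Posterior probability = odds/(1+odds) = 0.086011/1.0860 = 0.0792.

Posterior probability ≈ 0.0792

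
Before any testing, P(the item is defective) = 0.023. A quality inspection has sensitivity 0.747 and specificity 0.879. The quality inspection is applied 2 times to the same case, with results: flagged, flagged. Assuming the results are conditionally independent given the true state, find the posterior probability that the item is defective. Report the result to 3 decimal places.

Posterior P(H) ≈ 0.473

Let H be the event that the item is defective; start with P(H) = 0.023. P('flagged'|H) = 0.747, P('flagged'|¬H) = 0.121.
Update on result 1 ('flagged'): P(H) ← 0.747·0.0230 / (0.747·0.0230 + 0.121·0.9770) = 0.017181/0.13540 = 0.1269.
Update on result 2 ('flagged'): P(H) ← 0.747·0.1269 / (0.747·0.1269 + 0.121·0.8731) = 0.094789/0.20043 = 0.4729.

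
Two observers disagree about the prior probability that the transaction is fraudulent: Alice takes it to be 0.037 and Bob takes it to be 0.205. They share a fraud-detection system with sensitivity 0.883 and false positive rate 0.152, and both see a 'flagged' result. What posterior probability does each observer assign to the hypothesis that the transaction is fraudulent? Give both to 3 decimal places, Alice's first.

Alice: 0.182; Bob: 0.600

P('+'|H) = 0.883, P('+'|¬H) = 0.152.
Alice: numerator 0.883·0.037 = 0.032671; evidence = 0.032671+0.152·0.963 = 0.17905; posterior = 0.182.
Bob: numerator 0.883·0.205 = 0.18101; evidence = 0.18101+0.152·0.795 = 0.30185; posterior = 0.600.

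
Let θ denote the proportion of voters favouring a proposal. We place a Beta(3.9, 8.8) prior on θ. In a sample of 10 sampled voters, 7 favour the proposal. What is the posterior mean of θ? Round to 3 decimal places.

Posterior mean ≈ 0.480

The binomial likelihood is conjugate to the Beta prior: with 7 successes and 3 failures, the posterior is Beta(3.9+7, 8.8+3) = Beta(10.9, 11.8).
Posterior mean = α/(α+β) = 10.9/22.7 = 0.480.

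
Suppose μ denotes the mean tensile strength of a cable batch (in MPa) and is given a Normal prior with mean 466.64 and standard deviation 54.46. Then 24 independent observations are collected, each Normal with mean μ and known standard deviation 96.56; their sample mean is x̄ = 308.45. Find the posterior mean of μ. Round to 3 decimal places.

Posterior mean ≈ 326.771

Prior precision 1/τ₀² = 1/54.46² = 0.00033717; data precision n/σ² = 24/96.56² = 0.00257405.
Posterior precision = 0.00033717 + 0.00257405 = 0.00291122.
Posterior mean = (0.00033717·466.64 + 0.00257405·308.45) / 0.00291122 = 326.771.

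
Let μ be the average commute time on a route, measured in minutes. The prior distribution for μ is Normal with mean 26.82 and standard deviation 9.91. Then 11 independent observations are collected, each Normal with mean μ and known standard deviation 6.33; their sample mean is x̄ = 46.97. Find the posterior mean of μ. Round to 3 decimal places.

Prior precision 1/τ₀² = 1/9.91² = 0.0101825; data precision n/σ² = 11/6.33² = 0.274527.
Posterior precision = 0.0101825 + 0.274527 = 0.284710.
Posterior mean = (0.0101825·26.82 + 0.274527·46.97) / 0.284710 = 46.249.

Posterior mean ≈ 46.249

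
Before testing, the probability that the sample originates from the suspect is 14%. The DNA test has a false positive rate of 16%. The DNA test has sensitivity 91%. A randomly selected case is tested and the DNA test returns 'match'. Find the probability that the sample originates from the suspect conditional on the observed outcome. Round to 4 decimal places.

Write H for 'the sample originates from the suspect'. Prior odds H:¬H = 0.14/0.86 = 0.16279. For the 'match' outcome, the likelihood ratio is 0.91/0.16 = 5.6875.
Posterior odds = 0.16279 × 5.6875 = 0.92587, so P(H|E) = 0.92587/(1+0.92587) = 0.4808.

P(H | E) ≈ 0.4808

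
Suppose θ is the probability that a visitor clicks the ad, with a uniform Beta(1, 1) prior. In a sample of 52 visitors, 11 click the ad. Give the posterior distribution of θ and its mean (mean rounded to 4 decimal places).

The binomial likelihood is conjugate to the Beta prior: with 11 successes and 41 failures, the posterior is Beta(1+11, 1+41) = Beta(12, 42).
Posterior mean = α/(α+β) = 12/54 = 0.2222.

Posterior: Beta(12, 42); mean ≈ 0.2222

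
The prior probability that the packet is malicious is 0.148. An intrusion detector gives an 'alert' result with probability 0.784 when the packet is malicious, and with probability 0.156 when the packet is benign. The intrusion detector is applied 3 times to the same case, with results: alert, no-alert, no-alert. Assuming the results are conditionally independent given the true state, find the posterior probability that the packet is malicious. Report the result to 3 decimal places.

Posterior P(H) ≈ 0.054

Let H be the event that the packet is malicious; start with P(H) = 0.148. P('alert'|H) = 0.784, P('alert'|¬H) = 0.156.
Update on result 1 ('alert'): P(H) ← 0.784·0.1480 / (0.784·0.1480 + 0.156·0.8520) = 0.11603/0.24894 = 0.4661.
Update on result 2 ('no-alert'): P(H) ← 0.216·0.4661 / (0.216·0.4661 + 0.844·0.5339) = 0.10068/0.55129 = 0.1826.
Update on result 3 ('no-alert'): P(H) ← 0.216·0.1826 / (0.216·0.1826 + 0.844·0.8174) = 0.039446/0.72931 = 0.0541.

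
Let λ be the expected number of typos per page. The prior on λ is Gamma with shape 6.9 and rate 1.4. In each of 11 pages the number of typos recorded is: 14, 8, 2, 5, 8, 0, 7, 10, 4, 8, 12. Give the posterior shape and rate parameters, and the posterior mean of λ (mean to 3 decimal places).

The Poisson likelihood adds the total count to the shape and the number of exposure periods to the rate. Here ∑xᵢ = 78 and n = 11, so shape 6.9→84.9 and rate 1.4→12.4.
Posterior mean = shape/rate = 84.9/12.4 = 6.847.

Posterior: Gamma(shape=84.9, rate=12.4); mean ≈ 6.847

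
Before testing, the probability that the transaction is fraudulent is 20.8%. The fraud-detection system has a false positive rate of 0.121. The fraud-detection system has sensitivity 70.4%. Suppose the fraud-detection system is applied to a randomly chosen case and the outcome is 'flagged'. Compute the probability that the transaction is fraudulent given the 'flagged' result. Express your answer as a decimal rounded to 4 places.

Write H for 'the transaction is fraudulent'. Prior odds H:¬H = 0.208/0.792 = 0.26263. For the 'flagged' outcome, the likelihood ratio is 0.704/0.121 = 5.8182.
Posterior odds = 0.26263 × 5.8182 = 1.5280, so P(H|E) = 1.5280/(1+1.5280) = 0.6044.

P(H | E) ≈ 0.6044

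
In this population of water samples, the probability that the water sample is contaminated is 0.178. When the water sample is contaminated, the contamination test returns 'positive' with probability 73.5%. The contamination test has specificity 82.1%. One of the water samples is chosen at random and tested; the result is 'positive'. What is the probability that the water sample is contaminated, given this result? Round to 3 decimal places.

P(H | E) ≈ 0.471

Let H be the event that the water sample is contaminated. P(H) = 0.178, so P(¬H) = 0.822. With E the 'positive' result, P(E|H) = 0.735 and P(E|¬H) = 0.179.
P(E) = 0.735·0.178 + 0.179·0.822 = 0.13083 + 0.14714 = 0.27797.
By Bayes' theorem, P(H|E) = 0.13083 / 0.27797 = 0.471.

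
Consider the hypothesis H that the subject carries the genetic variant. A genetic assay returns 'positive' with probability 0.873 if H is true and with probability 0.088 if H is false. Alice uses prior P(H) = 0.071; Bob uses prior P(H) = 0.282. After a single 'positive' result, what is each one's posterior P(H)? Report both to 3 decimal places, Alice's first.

P('+'|H) = 0.873, P('+'|¬H) = 0.088.
Alice: numerator 0.873·0.071 = 0.061983; evidence = 0.061983+0.088·0.929 = 0.14374; posterior = 0.431.
Bob: numerator 0.873·0.282 = 0.24619; evidence = 0.24619+0.088·0.718 = 0.30937; posterior = 0.796.

Alice: 0.431; Bob: 0.796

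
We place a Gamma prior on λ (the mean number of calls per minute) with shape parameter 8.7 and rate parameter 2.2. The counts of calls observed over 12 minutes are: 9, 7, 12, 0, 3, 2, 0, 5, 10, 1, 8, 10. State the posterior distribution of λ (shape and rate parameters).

Total count ∑xᵢ = 67 over n = 12 minutes.
Gamma is conjugate to the Poisson likelihood: posterior is Gamma(shape = 8.7+67 = 75.7, rate = 2.2+12 = 14.2).

Posterior: Gamma(shape=75.7, rate=14.2)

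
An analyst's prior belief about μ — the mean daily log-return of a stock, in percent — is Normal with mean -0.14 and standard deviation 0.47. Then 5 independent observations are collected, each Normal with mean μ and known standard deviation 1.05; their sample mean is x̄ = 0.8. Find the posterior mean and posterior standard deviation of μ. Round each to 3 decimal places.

Posterior mean ≈ 0.330; posterior SD ≈ 0.332

Prior precision 1/τ₀² = 1/0.47² = 4.52694; data precision n/σ² = 5/1.05² = 4.53515.
Posterior precision = 4.52694 + 4.53515 = 9.06208, giving posterior SD = 1/√9.06208 = 0.332.
Posterior mean = (4.52694·-0.14 + 4.53515·0.8) / 9.06208 = 0.330.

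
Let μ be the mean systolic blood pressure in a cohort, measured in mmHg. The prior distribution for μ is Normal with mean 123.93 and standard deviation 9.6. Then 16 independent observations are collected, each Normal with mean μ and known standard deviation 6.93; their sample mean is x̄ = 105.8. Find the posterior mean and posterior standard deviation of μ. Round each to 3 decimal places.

With known σ, the Normal prior is conjugate. Weight on the data is w = (n/σ²)/(n/σ² + 1/τ₀²) = 0.333161/(0.333161+0.0108507) = 0.96846.
Posterior mean = w·x̄ + (1−w)·μ₀ = 0.96846·105.8 + 0.031542·123.93 = 106.372. Posterior variance = 1/(0.333161+0.0108507) = 2.90688, so SD = 1.705.

Posterior mean ≈ 106.372; posterior SD ≈ 1.705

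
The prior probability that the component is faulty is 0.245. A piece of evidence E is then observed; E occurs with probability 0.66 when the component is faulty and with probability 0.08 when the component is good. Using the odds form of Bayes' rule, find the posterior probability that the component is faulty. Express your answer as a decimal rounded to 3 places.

Posterior probability ≈ 0.728

Prior odds = 0.245/(1−0.245) = 0.32450. In log-odds, ln(0.32450) = -1.1255.
Add log likelihood ratio: ln(8.2500) = 2.1102.
Posterior log-odds = 0.98475, so posterior odds = exp(0.98475) = 2.6772. Converting, P(H|E) = 2.6772/3.6772 = 0.728.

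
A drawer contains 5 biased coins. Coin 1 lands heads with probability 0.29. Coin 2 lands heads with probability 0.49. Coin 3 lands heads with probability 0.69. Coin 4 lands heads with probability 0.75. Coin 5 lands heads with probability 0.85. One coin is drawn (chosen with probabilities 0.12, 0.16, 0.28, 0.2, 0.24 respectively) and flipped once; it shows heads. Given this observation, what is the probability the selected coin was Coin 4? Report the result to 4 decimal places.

Posterior probability ≈ 0.2271

Tabulate prior·likelihood by source: [1] prior 0.12, lik 0.29, product 0.03480; [2] prior 0.16, lik 0.49, product 0.07840; [3] prior 0.28, lik 0.69, product 0.1932; [4] prior 0.2, lik 0.75, product 0.1500; [5] prior 0.24, lik 0.85, product 0.2040.
Normalizing constant = 0.66040; the posterior for Coin 4 is its product over the sum, 0.1500/0.66040 = 0.2271.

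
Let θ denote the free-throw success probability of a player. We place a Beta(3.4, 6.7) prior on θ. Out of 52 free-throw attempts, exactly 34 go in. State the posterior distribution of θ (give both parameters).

Posterior: Beta(37.4, 24.7)

The binomial likelihood is conjugate to the Beta prior: with 34 successes and 18 failures, the posterior is Beta(3.4+34, 6.7+18) = Beta(37.4, 24.7).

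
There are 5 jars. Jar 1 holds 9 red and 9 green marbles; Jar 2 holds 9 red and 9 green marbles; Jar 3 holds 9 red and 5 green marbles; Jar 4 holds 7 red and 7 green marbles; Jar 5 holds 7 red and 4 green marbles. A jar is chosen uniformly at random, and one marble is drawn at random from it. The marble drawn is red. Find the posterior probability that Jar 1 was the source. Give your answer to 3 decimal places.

Posterior probability ≈ 0.180

Tabulate prior·likelihood by source: [1] prior 0.2, lik 0.5, product 0.1000; [2] prior 0.2, lik 0.5, product 0.1000; [3] prior 0.2, lik 0.6429, product 0.1286; [4] prior 0.2, lik 0.5, product 0.1000; [5] prior 0.2, lik 0.6364, product 0.1273.
Normalizing constant = 0.55584; the posterior for Jar 1 is its product over the sum, 0.1000/0.55584 = 0.180.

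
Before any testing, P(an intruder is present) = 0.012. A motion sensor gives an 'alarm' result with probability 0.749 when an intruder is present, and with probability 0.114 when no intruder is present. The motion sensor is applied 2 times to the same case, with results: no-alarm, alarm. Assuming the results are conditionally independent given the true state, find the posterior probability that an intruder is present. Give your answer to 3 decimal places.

Posterior P(H) ≈ 0.022

Let H be the event that an intruder is present; start with P(H) = 0.012. P('alarm'|H) = 0.749, P('alarm'|¬H) = 0.114.
Update on result 1 ('no-alarm'): P(H) ← 0.251·0.0120 / (0.251·0.0120 + 0.886·0.9880) = 0.0030120/0.87838 = 0.0034.
Update on result 2 ('alarm'): P(H) ← 0.749·0.0034 / (0.749·0.0034 + 0.114·0.9966) = 0.0025684/0.11618 = 0.0221.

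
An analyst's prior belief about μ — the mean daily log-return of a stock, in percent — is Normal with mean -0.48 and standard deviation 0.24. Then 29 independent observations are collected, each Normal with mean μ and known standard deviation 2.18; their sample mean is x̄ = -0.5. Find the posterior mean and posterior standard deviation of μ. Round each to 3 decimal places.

With known σ, the Normal prior is conjugate. Weight on the data is w = (n/σ²)/(n/σ² + 1/τ₀²) = 6.10218/(6.10218+17.3611) = 0.26007.
Posterior mean = w·x̄ + (1−w)·μ₀ = 0.26007·-0.5 + 0.73993·-0.48 = -0.485. Posterior variance = 1/(6.10218+17.3611) = 0.0426198, so SD = 0.206.

Posterior mean ≈ -0.485; posterior SD ≈ 0.206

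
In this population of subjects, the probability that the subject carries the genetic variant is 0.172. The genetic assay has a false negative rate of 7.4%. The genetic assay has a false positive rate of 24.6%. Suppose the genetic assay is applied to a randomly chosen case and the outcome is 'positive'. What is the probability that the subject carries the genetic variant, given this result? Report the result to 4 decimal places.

Write H for 'the subject carries the genetic variant'. Prior odds H:¬H = 0.172/0.828 = 0.20773. For the 'positive' outcome, the likelihood ratio is 0.926/0.246 = 3.7642.
Posterior odds = 0.20773 × 3.7642 = 0.78194, so P(H|E) = 0.78194/(1+0.78194) = 0.4388.

P(H | E) ≈ 0.4388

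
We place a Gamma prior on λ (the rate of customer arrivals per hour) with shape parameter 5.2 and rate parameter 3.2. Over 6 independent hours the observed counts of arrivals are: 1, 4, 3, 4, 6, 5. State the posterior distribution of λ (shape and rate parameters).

Total count ∑xᵢ = 23 over n = 6 hours.
Gamma is conjugate to the Poisson likelihood: posterior is Gamma(shape = 5.2+23 = 28.2, rate = 3.2+6 = 9.2).

Posterior: Gamma(shape=28.2, rate=9.2)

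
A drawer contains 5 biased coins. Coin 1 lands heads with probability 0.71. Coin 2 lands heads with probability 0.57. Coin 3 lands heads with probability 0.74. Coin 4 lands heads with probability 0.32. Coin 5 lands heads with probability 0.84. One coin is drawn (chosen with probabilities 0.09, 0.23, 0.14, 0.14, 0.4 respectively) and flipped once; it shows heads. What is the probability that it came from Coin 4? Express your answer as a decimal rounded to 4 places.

Posterior probability ≈ 0.0659

Tabulate prior·likelihood by source: [1] prior 0.09, lik 0.71, product 0.06390; [2] prior 0.23, lik 0.57, product 0.1311; [3] prior 0.14, lik 0.74, product 0.1036; [4] prior 0.14, lik 0.32, product 0.04480; [5] prior 0.4, lik 0.84, product 0.3360.
Normalizing constant = 0.67940; the posterior for Coin 4 is its product over the sum, 0.04480/0.67940 = 0.0659.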